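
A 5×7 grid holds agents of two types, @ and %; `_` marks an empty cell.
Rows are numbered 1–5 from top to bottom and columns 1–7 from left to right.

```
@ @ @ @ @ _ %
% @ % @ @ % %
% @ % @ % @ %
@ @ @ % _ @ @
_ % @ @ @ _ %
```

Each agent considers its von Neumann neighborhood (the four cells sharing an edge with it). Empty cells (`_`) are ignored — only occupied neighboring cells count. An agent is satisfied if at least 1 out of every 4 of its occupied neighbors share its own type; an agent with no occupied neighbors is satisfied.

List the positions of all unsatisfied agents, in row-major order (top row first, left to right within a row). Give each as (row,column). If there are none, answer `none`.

(1,1)@ 1/2 ok
(1,2)@ 3/3 ok
(1,3)@ 2/3 ok
(1,4)@ 3/3 ok
(1,5)@ 2/2 ok
(1,7)% 1/1 ok
(2,1)% 1/3 ok
(2,2)@ 2/4 ok
(2,3)% 1/4 ok
(2,4)@ 3/4 ok
(2,5)@ 2/4 ok
(2,6)% 1/3 ok
(2,7)% 3/3 ok
(3,1)% 1/3 ok
(3,2)@ 2/4 ok
(3,3)% 1/4 ok
(3,4)@ 1/4 ok
(3,5)% 0/3 unhappy
(3,6)@ 1/4 ok
(3,7)% 1/3 ok
(4,1)@ 1/2 ok
(4,2)@ 3/4 ok
(4,3)@ 2/4 ok
(4,4)% 0/3 unhappy
(4,6)@ 2/2 ok
(4,7)@ 1/3 ok
(5,2)% 0/2 unhappy
(5,3)@ 2/3 ok
(5,4)@ 2/3 ok
(5,5)@ 1/1 ok
(5,7)% 0/1 unhappy

(3,5), (4,4), (5,2), (5,7)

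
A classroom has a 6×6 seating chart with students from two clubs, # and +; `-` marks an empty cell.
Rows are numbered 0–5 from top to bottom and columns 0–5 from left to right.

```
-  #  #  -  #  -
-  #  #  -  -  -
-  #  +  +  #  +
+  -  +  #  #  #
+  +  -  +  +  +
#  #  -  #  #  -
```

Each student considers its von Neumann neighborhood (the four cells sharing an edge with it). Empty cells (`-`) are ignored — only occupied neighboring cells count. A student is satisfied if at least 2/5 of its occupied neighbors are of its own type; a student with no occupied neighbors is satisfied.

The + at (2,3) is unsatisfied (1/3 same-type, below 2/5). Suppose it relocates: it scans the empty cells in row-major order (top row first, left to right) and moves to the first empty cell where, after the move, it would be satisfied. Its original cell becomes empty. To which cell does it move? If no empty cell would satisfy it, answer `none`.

Vacating (2,3). Empty cells in order:
  (0,0): 0/1 same-type → still unsatisfied.
  (0,3): 0/2 same-type → still unsatisfied.
  (0,5): 0/1 same-type → still unsatisfied.
  (1,0): 0/1 same-type → still unsatisfied.
  (1,3): 0/1 same-type → still unsatisfied.
  (1,4): 0/2 same-type → still unsatisfied.
  (1,5): 1/1 same-type → satisfied — stop here.

(1,5)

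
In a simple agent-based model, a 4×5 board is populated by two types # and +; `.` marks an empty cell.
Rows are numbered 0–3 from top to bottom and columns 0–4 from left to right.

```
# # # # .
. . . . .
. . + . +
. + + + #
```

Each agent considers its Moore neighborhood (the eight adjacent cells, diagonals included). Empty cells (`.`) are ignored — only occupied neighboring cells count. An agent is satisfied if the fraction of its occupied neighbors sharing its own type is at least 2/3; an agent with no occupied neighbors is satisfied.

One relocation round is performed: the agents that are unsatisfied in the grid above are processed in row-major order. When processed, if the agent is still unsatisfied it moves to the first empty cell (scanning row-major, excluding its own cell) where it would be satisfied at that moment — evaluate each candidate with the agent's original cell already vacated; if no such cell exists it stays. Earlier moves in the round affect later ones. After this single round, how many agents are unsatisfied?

0

Initially unsatisfied (in order): (2,4), (3,4).
  (2,4) → (2,0).
  (3,4) → (0,4).
Resulting grid:
# # # # #
. . . . .
+ . + . .
. + + + .
All satisfied now.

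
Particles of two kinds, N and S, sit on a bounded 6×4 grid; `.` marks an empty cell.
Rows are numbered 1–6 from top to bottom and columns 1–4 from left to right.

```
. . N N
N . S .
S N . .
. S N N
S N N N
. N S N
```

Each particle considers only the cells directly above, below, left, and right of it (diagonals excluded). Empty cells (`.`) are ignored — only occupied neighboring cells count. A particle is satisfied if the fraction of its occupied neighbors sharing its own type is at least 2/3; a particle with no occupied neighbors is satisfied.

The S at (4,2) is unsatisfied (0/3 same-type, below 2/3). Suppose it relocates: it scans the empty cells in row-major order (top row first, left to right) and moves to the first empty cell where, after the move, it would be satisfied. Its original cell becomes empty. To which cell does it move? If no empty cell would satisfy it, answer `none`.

Vacating (4,2). Empty cells in order:
  (1,1): 0/1 same-type → still unsatisfied.
  (1,2): 0/1 same-type → still unsatisfied.
  (2,2): 1/3 same-type → still unsatisfied.
  (2,4): 1/2 same-type → still unsatisfied.
  (3,3): 1/3 same-type → still unsatisfied.
  (3,4): 0/1 same-type → still unsatisfied.
  (4,1): 2/2 same-type → satisfied — stop here.

(4,1)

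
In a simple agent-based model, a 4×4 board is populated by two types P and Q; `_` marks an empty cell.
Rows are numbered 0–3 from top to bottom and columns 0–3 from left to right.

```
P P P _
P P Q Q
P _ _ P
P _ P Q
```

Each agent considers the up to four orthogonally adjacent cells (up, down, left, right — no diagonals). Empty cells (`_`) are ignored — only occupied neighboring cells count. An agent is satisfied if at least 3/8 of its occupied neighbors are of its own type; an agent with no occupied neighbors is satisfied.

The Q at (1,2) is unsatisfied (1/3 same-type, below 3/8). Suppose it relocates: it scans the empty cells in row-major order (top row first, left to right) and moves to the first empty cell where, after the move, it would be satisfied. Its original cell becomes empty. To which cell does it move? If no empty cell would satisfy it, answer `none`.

(0,3)

Vacating (1,2). Empty cells in order:
  (0,3): 1/2 same-type → satisfied — stop here.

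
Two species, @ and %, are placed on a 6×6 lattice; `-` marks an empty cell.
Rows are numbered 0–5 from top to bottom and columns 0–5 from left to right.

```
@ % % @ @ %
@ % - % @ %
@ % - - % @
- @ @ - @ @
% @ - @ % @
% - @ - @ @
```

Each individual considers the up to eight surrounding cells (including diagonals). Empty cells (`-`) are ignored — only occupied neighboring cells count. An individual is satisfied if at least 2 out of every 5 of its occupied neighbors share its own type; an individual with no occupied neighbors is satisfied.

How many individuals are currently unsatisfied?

6

(0,0)@ 1/3 not
(0,1)% 2/4 satisfied
(0,2)% 3/4 satisfied
(0,3)@ 2/4 satisfied
(0,4)@ 2/5 satisfied
(0,5)% 1/3 not
(1,0)@ 2/5 satisfied
(1,1)% 3/6 satisfied
(1,3)% 2/5 satisfied
(1,4)@ 3/7 satisfied
(1,5)% 2/5 satisfied
(2,0)@ 2/4 satisfied
(2,1)% 1/5 not
(2,4)% 2/6 not
(2,5)@ 3/5 satisfied
(3,1)@ 3/5 satisfied
(3,2)@ 3/4 satisfied
(3,4)@ 4/6 satisfied
(3,5)@ 3/5 satisfied
(4,0)% 1/3 not
(4,1)@ 3/5 satisfied
(4,3)@ 4/5 satisfied
(4,4)% 0/6 not
(4,5)@ 4/5 satisfied
(5,0)% 1/2 satisfied
(5,2)@ 2/2 satisfied
(5,4)@ 3/4 satisfied
(5,5)@ 2/3 satisfied
Unsatisfied: (0,0), (0,5), (2,1), (2,4), (4,0), (4,4) — 6 in total.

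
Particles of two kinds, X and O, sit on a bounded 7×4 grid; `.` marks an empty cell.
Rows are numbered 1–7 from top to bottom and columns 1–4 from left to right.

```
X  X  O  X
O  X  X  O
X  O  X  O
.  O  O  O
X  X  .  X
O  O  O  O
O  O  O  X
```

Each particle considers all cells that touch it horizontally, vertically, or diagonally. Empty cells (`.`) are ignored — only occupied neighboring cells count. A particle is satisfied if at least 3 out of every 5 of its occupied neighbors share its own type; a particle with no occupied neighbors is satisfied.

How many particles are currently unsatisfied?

Row 1: (1,1)X 2/3 satisfied · (1,2)X 3/5 satisfied · (1,3)O 1/5 not · (1,4)X 1/3 not
Row 2: (2,1)O 1/5 not · (2,2)X 5/8 satisfied · (2,3)X 4/8 not · (2,4)O 2/5 not
Row 3: (3,1)X 1/4 not · (3,2)O 3/7 not · (3,3)X 2/8 not · (3,4)O 3/5 satisfied
Row 4: (4,2)O 2/6 not · (4,3)O 4/7 not · (4,4)O 2/4 not
Row 5: (5,1)X 1/4 not · (5,2)X 1/6 not · (5,4)X 0/4 not
Row 6: (6,1)O 3/5 satisfied · (6,2)O 5/7 satisfied · (6,3)O 4/7 not · (6,4)O 2/4 not
Row 7: (7,1)O 3/3 satisfied · (7,2)O 5/5 satisfied · (7,3)O 4/5 satisfied · (7,4)X 0/3 not
Unsatisfied: (1,3), (1,4), (2,1), (2,3), (2,4), (3,1), (3,2), (3,3), (4,2), (4,3), (4,4), (5,1), (5,2), (5,4), (6,3), (6,4), (7,4) — 17 in total.

17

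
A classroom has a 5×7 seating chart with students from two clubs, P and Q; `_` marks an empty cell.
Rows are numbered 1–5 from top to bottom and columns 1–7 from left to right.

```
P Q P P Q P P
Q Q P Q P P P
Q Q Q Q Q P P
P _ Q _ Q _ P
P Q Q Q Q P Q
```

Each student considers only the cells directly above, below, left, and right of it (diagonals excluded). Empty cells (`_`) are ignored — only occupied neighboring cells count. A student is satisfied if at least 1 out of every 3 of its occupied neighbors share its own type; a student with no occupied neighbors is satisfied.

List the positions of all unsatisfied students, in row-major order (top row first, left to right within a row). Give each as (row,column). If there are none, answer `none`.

(1,1)P 0/2 not
(1,2)Q 1/3 satisfied
(1,3)P 2/3 satisfied
(1,4)P 1/3 satisfied
(1,5)Q 0/3 not
(1,6)P 2/3 satisfied
(1,7)P 2/2 satisfied
(2,1)Q 2/3 satisfied
(2,2)Q 3/4 satisfied
(2,3)P 1/4 not
(2,4)Q 1/4 not
(2,5)P 1/4 not
(2,6)P 4/4 satisfied
(2,7)P 3/3 satisfied
(3,1)Q 2/3 satisfied
(3,2)Q 3/3 satisfied
(3,3)Q 3/4 satisfied
(3,4)Q 3/3 satisfied
(3,5)Q 2/4 satisfied
(3,6)P 2/3 satisfied
(3,7)P 3/3 satisfied
(4,1)P 1/2 satisfied
(4,3)Q 2/2 satisfied
(4,5)Q 2/2 satisfied
(4,7)P 1/2 satisfied
(5,1)P 1/2 satisfied
(5,2)Q 1/2 satisfied
(5,3)Q 3/3 satisfied
(5,4)Q 2/2 satisfied
(5,5)Q 2/3 satisfied
(5,6)P 0/2 not
(5,7)Q 0/2 not

(1,1), (1,5), (2,3), (2,4), (2,5), (5,6), (5,7)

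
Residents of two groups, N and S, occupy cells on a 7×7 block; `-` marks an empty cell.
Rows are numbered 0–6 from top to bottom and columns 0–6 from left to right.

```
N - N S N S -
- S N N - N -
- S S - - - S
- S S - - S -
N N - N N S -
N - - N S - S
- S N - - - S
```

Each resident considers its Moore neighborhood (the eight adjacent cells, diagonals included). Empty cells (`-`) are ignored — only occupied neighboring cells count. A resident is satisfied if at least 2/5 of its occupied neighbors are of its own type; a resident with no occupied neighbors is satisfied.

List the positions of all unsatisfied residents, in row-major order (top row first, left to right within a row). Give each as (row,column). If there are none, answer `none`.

Row 0: (0,0)N 0/1 ✗ · (0,2)N 2/4 ✓ · (0,3)S 0/4 ✗ · (0,4)N 2/4 ✓ · (0,5)S 0/2 ✗
Row 1: (1,1)S 2/5 ✓ · (1,2)N 2/6 ✗ · (1,3)N 3/5 ✓ · (1,5)N 1/3 ✗
Row 2: (2,1)S 4/5 ✓ · (2,2)S 4/6 ✓ · (2,6)S 1/2 ✓
Row 3: (3,1)S 3/5 ✓ · (3,2)S 3/5 ✓ · (3,5)S 2/3 ✓
Row 4: (4,0)N 2/3 ✓ · (4,1)N 2/4 ✓ · (4,3)N 2/4 ✓ · (4,4)N 2/5 ✓ · (4,5)S 3/4 ✓
Row 5: (5,0)N 2/3 ✓ · (5,3)N 3/4 ✓ · (5,4)S 1/4 ✗ · (5,6)S 2/2 ✓
Row 6: (6,1)S 0/2 ✗ · (6,2)N 1/2 ✓ · (6,6)S 1/1 ✓

(0,0), (0,3), (0,5), (1,2), (1,5), (5,4), (6,1)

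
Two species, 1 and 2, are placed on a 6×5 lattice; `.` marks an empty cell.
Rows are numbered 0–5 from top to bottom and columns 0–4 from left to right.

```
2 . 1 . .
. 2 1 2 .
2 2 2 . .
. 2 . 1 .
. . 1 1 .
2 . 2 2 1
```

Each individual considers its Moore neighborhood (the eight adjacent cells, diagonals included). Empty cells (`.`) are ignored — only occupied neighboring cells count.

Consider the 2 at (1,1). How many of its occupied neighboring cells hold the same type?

Occupied neighbors of (1,1): (0,0)=2, (0,2)=1, (1,2)=1, (2,0)=2, (2,1)=2, (2,2)=2.
Same type (2): 4 of 6.

4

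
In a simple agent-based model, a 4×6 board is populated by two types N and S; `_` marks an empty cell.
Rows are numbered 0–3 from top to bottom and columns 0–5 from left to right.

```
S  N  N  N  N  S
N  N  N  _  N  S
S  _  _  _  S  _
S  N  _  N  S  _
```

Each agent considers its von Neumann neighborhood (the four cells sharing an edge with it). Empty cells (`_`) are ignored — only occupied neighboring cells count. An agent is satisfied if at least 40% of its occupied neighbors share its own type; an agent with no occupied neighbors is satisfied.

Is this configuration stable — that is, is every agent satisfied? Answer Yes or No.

(0,0)S 0/2 unhappy
(0,1)N 2/3 ok
(0,2)N 3/3 ok
(0,3)N 2/2 ok
(0,4)N 2/3 ok
(0,5)S 1/2 ok
(1,0)N 1/3 unhappy
(1,1)N 3/3 ok
(1,2)N 2/2 ok
(1,4)N 1/3 unhappy
(1,5)S 1/2 ok
(2,0)S 1/2 ok
(2,4)S 1/2 ok
(3,0)S 1/2 ok
(3,1)N 0/1 unhappy
(3,3)N 0/1 unhappy
(3,4)S 1/2 ok
For instance (0,0) has only 0/2 same-type neighbors, below 2/5.

No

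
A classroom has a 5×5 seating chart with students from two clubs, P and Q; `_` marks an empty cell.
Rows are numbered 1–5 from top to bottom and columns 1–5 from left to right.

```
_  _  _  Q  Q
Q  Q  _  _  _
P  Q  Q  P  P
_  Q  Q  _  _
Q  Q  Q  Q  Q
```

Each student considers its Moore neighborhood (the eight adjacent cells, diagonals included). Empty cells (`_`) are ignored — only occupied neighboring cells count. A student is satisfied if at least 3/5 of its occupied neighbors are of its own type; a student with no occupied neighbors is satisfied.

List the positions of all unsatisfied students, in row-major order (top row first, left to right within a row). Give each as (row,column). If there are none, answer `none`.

(1,4)Q 1/1 ok
(1,5)Q 1/1 ok
(2,1)Q 2/3 ok
(2,2)Q 3/4 ok
(3,1)P 0/4 unhappy
(3,2)Q 5/6 ok
(3,3)Q 4/5 ok
(3,4)P 1/3 unhappy
(3,5)P 1/1 ok
(4,2)Q 6/7 ok
(4,3)Q 6/7 ok
(5,1)Q 2/2 ok
(5,2)Q 4/4 ok
(5,3)Q 4/4 ok
(5,4)Q 3/3 ok
(5,5)Q 1/1 ok

(3,1), (3,4)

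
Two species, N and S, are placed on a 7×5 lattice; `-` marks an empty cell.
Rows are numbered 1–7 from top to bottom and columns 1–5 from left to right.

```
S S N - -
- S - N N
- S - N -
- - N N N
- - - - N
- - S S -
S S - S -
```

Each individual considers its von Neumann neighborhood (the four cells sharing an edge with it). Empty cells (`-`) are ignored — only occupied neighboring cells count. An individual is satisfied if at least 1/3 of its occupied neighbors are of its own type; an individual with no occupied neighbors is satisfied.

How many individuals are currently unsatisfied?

Row 1: (1,1)S 1/1 ok · (1,2)S 2/3 ok · (1,3)N 0/1 unhappy
Row 2: (2,2)S 2/2 ok · (2,4)N 2/2 ok · (2,5)N 1/1 ok
Row 3: (3,2)S 1/1 ok · (3,4)N 2/2 ok
Row 4: (4,3)N 1/1 ok · (4,4)N 3/3 ok · (4,5)N 2/2 ok
Row 5: (5,5)N 1/1 ok
Row 6: (6,3)S 1/1 ok · (6,4)S 2/2 ok
Row 7: (7,1)S 1/1 ok · (7,2)S 1/1 ok · (7,4)S 1/1 ok
Unsatisfied: (1,3) — 1 in total.

1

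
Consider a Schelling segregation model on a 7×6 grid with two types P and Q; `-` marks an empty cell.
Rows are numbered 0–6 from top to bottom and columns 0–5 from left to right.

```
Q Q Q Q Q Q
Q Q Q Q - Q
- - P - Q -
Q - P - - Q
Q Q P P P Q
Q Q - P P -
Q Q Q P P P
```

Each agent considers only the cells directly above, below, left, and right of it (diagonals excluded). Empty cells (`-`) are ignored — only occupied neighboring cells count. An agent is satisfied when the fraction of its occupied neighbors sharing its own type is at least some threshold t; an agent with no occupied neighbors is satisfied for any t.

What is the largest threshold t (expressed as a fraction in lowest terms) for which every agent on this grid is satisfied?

Row 0: (0,0)Q 2/2 · (0,1)Q 3/3 · (0,2)Q 3/3 · (0,3)Q 3/3 · (0,4)Q 2/2 · (0,5)Q 2/2
Row 1: (1,0)Q 2/2 · (1,1)Q 3/3 · (1,2)Q 3/4 · (1,3)Q 2/2 · (1,5)Q 1/1
Row 2: (2,2)P 1/2 · (2,4)Q — no occupied neighbors
Row 3: (3,0)Q 1/1 · (3,2)P 2/2 · (3,5)Q 1/1
Row 4: (4,0)Q 3/3 · (4,1)Q 2/3 · (4,2)P 2/3 · (4,3)P 3/3 · (4,4)P 2/3 · (4,5)Q 1/2
Row 5: (5,0)Q 3/3 · (5,1)Q 3/3 · (5,3)P 3/3 · (5,4)P 3/3
Row 6: (6,0)Q 2/2 · (6,1)Q 3/3 · (6,2)Q 1/2 · (6,3)P 2/3 · (6,4)P 3/3 · (6,5)P 1/1
The smallest same-type fraction is 1/2 at (2,2), which reduces to 1/2. Any threshold above that leaves this agent unsatisfied.

1/2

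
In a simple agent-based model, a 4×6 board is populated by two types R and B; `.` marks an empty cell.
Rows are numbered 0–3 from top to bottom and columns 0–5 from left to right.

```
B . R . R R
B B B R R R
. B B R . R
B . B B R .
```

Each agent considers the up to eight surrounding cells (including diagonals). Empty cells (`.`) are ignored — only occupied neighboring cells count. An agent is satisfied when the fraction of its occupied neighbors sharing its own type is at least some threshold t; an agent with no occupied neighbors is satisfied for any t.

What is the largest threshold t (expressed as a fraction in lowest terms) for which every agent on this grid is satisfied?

(0,0)B 2/2
(0,2)R 1/3
(0,4)R 4/4
(0,5)R 3/3
(1,0)B 3/3
(1,1)B 5/6
(1,2)B 3/6
(1,3)R 4/6
(1,4)R 6/6
(1,5)R 4/4
(2,1)B 6/6
(2,2)B 5/7
(2,3)R 3/7
(2,5)R 3/3
(3,0)B 1/1
(3,2)B 3/4
(3,3)B 2/4
(3,4)R 2/3
The smallest same-type fraction is 1/3 at (0,2), which reduces to 1/3. Any threshold above that leaves this agent unsatisfied.

1/3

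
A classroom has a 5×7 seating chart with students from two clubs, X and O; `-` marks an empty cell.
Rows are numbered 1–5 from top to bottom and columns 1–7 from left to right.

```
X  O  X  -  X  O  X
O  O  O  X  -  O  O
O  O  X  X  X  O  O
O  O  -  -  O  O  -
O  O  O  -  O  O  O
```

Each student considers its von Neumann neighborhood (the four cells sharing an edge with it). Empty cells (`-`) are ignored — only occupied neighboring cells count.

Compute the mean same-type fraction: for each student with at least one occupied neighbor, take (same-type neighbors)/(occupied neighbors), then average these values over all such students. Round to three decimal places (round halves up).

Row 1: (1,1)X 0/2 · (1,2)O 1/3 · (1,3)X 0/2 · (1,5)X 0/1 · (1,6)O 1/3 · (1,7)X 0/2
Row 2: (2,1)O 2/3 · (2,2)O 4/4 · (2,3)O 1/4 · (2,4)X 1/2 · (2,6)O 3/3 · (2,7)O 2/3
Row 3: (3,1)O 3/3 · (3,2)O 3/4 · (3,3)X 1/3 · (3,4)X 3/3 · (3,5)X 1/3 · (3,6)O 3/4 · (3,7)O 2/2
Row 4: (4,1)O 3/3 · (4,2)O 3/3 · (4,5)O 2/3 · (4,6)O 3/3
Row 5: (5,1)O 2/2 · (5,2)O 3/3 · (5,3)O 1/1 · (5,5)O 2/2 · (5,6)O 3/3 · (5,7)O 1/1
Sum over 29 students: 0/2 + 1/3 + 0/2 + 0/1 + 1/3 + 0/2 + 2/3 + 4/4 + 1/4 + 1/2 + 3/3 + 2/3 + 3/3 + 3/4 + 1/3 + 3/3 + 1/3 + 3/4 + 2/2 + 3/3 + 3/3 + 2/3 + 3/3 + 2/2 + 3/3 + 1/1 + 2/2 + 3/3 + 1/1 = 235/12; mean = 235/12 ÷ 29 = 235/348 = 0.675287… → 0.675.

0.675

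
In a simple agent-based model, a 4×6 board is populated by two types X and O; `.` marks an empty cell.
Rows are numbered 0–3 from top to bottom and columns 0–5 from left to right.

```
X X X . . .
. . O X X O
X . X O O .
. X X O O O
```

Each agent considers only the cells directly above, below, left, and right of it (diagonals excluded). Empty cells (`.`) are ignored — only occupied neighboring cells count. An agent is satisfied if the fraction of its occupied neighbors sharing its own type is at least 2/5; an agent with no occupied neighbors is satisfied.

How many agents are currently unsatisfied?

5

Row 0: (0,0)X 1/1 ✓ · (0,1)X 2/2 ✓ · (0,2)X 1/2 ✓
Row 1: (1,2)O 0/3 ✗ · (1,3)X 1/3 ✗ · (1,4)X 1/3 ✗ · (1,5)O 0/1 ✗
Row 2: (2,0)X 0/0 ✓ · (2,2)X 1/3 ✗ · (2,3)O 2/4 ✓ · (2,4)O 2/3 ✓
Row 3: (3,1)X 1/1 ✓ · (3,2)X 2/3 ✓ · (3,3)O 2/3 ✓ · (3,4)O 3/3 ✓ · (3,5)O 1/1 ✓
Unsatisfied: (1,2), (1,3), (1,4), (1,5), (2,2) — 5 in total.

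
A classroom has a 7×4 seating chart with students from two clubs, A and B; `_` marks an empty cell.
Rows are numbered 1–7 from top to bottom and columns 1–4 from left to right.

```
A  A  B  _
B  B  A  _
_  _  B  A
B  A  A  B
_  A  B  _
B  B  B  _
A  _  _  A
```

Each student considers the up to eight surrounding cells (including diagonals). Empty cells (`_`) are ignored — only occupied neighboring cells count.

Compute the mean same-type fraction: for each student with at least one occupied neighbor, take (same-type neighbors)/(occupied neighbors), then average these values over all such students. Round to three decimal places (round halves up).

Row 1: (1,1)A 1/3 · (1,2)A 2/5 · (1,3)B 1/3
Row 2: (2,1)B 1/3 · (2,2)B 3/6 · (2,3)A 2/5
Row 3: (3,3)B 2/6 · (3,4)A 2/4
Row 4: (4,1)B 0/2 · (4,2)A 2/5 · (4,3)A 3/6 · (4,4)B 2/4
Row 5: (5,2)A 2/7 · (5,3)B 3/6
Row 6: (6,1)B 1/3 · (6,2)B 3/5 · (6,3)B 2/4
Row 7: (7,1)A 0/2 · (7,4)A 0/1
Sum over 19 students: 1/3 + 2/5 + 1/3 + 1/3 + 3/6 + 2/5 + 2/6 + 2/4 + 0/2 + 2/5 + 3/6 + 2/4 + 2/7 + 3/6 + 1/3 + 3/5 + 2/4 + 0/2 + 0/1 = 709/105; mean = 709/105 ÷ 19 = 709/1995 = 0.355388… → 0.355.

0.355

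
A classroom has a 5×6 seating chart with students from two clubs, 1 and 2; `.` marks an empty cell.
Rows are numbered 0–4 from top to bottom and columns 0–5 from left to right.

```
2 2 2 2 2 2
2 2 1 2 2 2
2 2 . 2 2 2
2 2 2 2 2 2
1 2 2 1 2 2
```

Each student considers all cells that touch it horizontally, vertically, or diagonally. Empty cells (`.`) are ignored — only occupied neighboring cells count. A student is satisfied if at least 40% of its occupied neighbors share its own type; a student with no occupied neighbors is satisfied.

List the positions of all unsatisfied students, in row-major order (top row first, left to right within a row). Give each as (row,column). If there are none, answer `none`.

(1,2), (4,0), (4,3)

Row 0: (0,0)2 3/3 ok · (0,1)2 4/5 ok · (0,2)2 4/5 ok · (0,3)2 4/5 ok · (0,4)2 5/5 ok · (0,5)2 3/3 ok
Row 1: (1,0)2 5/5 ok · (1,1)2 6/7 ok · (1,2)1 0/7 unhappy · (1,3)2 6/7 ok · (1,4)2 8/8 ok · (1,5)2 5/5 ok
Row 2: (2,0)2 5/5 ok · (2,1)2 6/7 ok · (2,3)2 6/7 ok · (2,4)2 8/8 ok · (2,5)2 5/5 ok
Row 3: (3,0)2 4/5 ok · (3,1)2 6/7 ok · (3,2)2 6/7 ok · (3,3)2 6/7 ok · (3,4)2 7/8 ok · (3,5)2 5/5 ok
Row 4: (4,0)1 0/3 unhappy · (4,1)2 4/5 ok · (4,2)2 4/5 ok · (4,3)1 0/5 unhappy · (4,4)2 4/5 ok · (4,5)2 3/3 ok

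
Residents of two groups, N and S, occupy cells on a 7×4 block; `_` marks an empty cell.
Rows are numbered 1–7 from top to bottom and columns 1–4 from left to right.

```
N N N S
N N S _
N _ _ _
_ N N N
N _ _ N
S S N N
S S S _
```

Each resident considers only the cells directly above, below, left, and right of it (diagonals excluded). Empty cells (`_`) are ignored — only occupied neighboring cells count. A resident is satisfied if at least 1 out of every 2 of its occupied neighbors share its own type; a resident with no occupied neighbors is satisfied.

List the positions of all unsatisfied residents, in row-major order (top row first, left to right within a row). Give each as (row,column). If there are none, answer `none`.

(1,3), (1,4), (2,3), (5,1), (6,3)

(1,1)N 2/2 ✓
(1,2)N 3/3 ✓
(1,3)N 1/3 ✗
(1,4)S 0/1 ✗
(2,1)N 3/3 ✓
(2,2)N 2/3 ✓
(2,3)S 0/2 ✗
(3,1)N 1/1 ✓
(4,2)N 1/1 ✓
(4,3)N 2/2 ✓
(4,4)N 2/2 ✓
(5,1)N 0/1 ✗
(5,4)N 2/2 ✓
(6,1)S 2/3 ✓
(6,2)S 2/3 ✓
(6,3)N 1/3 ✗
(6,4)N 2/2 ✓
(7,1)S 2/2 ✓
(7,2)S 3/3 ✓
(7,3)S 1/2 ✓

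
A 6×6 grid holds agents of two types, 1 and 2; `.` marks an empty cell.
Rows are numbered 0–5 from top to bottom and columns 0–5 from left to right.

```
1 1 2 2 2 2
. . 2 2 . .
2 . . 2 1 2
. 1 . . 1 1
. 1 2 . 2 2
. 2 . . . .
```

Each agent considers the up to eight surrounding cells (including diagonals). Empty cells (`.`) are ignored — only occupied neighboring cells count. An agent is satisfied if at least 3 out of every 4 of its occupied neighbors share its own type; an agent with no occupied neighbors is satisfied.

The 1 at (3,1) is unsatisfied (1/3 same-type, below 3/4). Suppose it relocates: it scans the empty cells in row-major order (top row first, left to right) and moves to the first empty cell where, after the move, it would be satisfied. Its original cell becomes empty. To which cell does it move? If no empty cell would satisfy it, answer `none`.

Vacating (3,1). Empty cells in order:
  (1,0): 2/3 same-type → still unsatisfied.
  (1,1): 2/5 same-type → still unsatisfied.
  (1,4): 1/7 same-type → still unsatisfied.
  (1,5): 1/4 same-type → still unsatisfied.
  (2,1): 0/2 same-type → still unsatisfied.
  (2,2): 0/3 same-type → still unsatisfied.
  (3,0): 1/2 same-type → still unsatisfied.
  (3,2): 1/3 same-type → still unsatisfied.
  (3,3): 2/5 same-type → still unsatisfied.
  (4,0): 1/2 same-type → still unsatisfied.
  (4,3): 1/3 same-type → still unsatisfied.
  (5,0): 1/2 same-type → still unsatisfied.
  (5,2): 1/3 same-type → still unsatisfied.
  (5,3): 0/2 same-type → still unsatisfied.
  (5,4): 0/2 same-type → still unsatisfied.
  (5,5): 0/2 same-type → still unsatisfied.

none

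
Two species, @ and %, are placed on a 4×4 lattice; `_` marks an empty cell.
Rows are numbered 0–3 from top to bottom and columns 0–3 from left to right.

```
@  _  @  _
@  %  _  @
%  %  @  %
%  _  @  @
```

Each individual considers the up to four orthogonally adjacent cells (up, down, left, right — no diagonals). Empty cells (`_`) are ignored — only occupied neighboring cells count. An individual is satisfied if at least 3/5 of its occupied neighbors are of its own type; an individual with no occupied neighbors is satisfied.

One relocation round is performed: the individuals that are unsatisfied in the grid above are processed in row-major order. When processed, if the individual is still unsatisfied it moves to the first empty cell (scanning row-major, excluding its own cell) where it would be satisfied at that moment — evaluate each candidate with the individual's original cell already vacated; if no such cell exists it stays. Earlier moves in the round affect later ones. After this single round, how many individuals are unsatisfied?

Initially unsatisfied (in order): (1,0), (1,1), (1,3), (2,2), (2,3), (3,3).
  (1,0) → (0,1).
  (1,1) → (3,1).
  (1,3) → (0,3).
  (2,2) → (1,2).
  (2,3): no empty cell satisfies it; stays.
  (3,3) → (1,1).
Resulting grid:
@ @ @ @
_ @ @ _
% % _ %
% % @ _
Unsatisfied now: (3,2).

1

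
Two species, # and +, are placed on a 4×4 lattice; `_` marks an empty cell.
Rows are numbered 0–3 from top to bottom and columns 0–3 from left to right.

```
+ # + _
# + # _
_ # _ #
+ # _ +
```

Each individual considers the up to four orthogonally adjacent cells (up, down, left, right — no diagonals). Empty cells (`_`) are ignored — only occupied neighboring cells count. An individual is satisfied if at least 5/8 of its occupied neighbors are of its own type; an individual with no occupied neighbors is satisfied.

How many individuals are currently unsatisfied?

(0,0)+ 0/2 not
(0,1)# 0/3 not
(0,2)+ 0/2 not
(1,0)# 0/2 not
(1,1)+ 0/4 not
(1,2)# 0/2 not
(2,1)# 1/2 not
(2,3)# 0/1 not
(3,0)+ 0/1 not
(3,1)# 1/2 not
(3,3)+ 0/1 not
Unsatisfied: (0,0), (0,1), (0,2), (1,0), (1,1), (1,2), (2,1), (2,3), (3,0), (3,1), (3,3) — 11 in total.

11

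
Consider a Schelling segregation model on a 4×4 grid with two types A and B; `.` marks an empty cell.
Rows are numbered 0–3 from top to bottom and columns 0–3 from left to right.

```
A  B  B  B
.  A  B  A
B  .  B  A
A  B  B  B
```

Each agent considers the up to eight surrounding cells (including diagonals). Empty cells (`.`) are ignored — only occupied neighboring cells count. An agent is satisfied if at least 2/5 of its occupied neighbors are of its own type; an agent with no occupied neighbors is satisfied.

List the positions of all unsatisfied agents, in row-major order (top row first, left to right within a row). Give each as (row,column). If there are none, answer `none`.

Row 0: (0,0)A 1/2 ok · (0,1)B 2/4 ok · (0,2)B 3/5 ok · (0,3)B 2/3 ok
Row 1: (1,1)A 1/6 unhappy · (1,2)B 4/7 ok · (1,3)A 1/5 unhappy
Row 2: (2,0)B 1/3 unhappy · (2,2)B 4/7 ok · (2,3)A 1/5 unhappy
Row 3: (3,0)A 0/2 unhappy · (3,1)B 3/4 ok · (3,2)B 3/4 ok · (3,3)B 2/3 ok

(1,1), (1,3), (2,0), (2,3), (3,0)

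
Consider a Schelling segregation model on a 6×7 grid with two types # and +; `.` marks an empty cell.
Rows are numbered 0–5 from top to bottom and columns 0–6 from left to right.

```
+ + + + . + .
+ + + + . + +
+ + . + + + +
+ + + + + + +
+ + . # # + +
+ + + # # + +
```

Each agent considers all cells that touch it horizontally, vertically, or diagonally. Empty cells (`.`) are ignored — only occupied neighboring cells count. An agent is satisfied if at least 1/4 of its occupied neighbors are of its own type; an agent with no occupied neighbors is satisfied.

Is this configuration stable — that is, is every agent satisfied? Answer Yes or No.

Yes

Row 0: (0,0)+ 3/3 satisfied · (0,1)+ 5/5 satisfied · (0,2)+ 5/5 satisfied · (0,3)+ 3/3 satisfied · (0,5)+ 2/2 satisfied
Row 1: (1,0)+ 5/5 satisfied · (1,1)+ 7/7 satisfied · (1,2)+ 7/7 satisfied · (1,3)+ 5/5 satisfied · (1,5)+ 5/5 satisfied · (1,6)+ 4/4 satisfied
Row 2: (2,0)+ 5/5 satisfied · (2,1)+ 7/7 satisfied · (2,3)+ 6/6 satisfied · (2,4)+ 7/7 satisfied · (2,5)+ 7/7 satisfied · (2,6)+ 5/5 satisfied
Row 3: (3,0)+ 5/5 satisfied · (3,1)+ 6/6 satisfied · (3,2)+ 5/6 satisfied · (3,3)+ 4/6 satisfied · (3,4)+ 6/8 satisfied · (3,5)+ 7/8 satisfied · (3,6)+ 5/5 satisfied
Row 4: (4,0)+ 5/5 satisfied · (4,1)+ 7/7 satisfied · (4,3)# 3/7 satisfied · (4,4)# 3/8 satisfied · (4,5)+ 6/8 satisfied · (4,6)+ 5/5 satisfied
Row 5: (5,0)+ 3/3 satisfied · (5,1)+ 4/4 satisfied · (5,2)+ 2/4 satisfied · (5,3)# 3/4 satisfied · (5,4)# 3/5 satisfied · (5,5)+ 3/5 satisfied · (5,6)+ 3/3 satisfied
All meet the threshold, so the configuration is stable.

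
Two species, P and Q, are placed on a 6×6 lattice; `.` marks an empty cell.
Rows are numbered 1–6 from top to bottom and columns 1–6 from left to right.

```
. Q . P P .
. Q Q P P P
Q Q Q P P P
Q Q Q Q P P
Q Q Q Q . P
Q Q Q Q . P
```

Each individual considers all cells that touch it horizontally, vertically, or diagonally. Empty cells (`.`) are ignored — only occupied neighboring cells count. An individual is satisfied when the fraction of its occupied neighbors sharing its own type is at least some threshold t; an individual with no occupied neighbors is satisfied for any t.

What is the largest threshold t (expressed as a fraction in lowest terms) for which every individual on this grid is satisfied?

(1,2)Q 2/2
(1,4)P 3/4
(1,5)P 4/4
(2,2)Q 5/5
(2,3)Q 4/7
(2,4)P 5/7
(2,5)P 7/7
(2,6)P 4/4
(3,1)Q 4/4
(3,2)Q 7/7
(3,3)Q 6/8
(3,4)P 4/8
(3,5)P 7/8
(3,6)P 5/5
(4,1)Q 5/5
(4,2)Q 8/8
(4,3)Q 7/8
(4,4)Q 4/7
(4,5)P 5/7
(4,6)P 4/4
(5,1)Q 5/5
(5,2)Q 8/8
(5,3)Q 8/8
(5,4)Q 5/6
(5,6)P 3/3
(6,1)Q 3/3
(6,2)Q 5/5
(6,3)Q 5/5
(6,4)Q 3/3
(6,6)P 1/1
The smallest same-type fraction is 4/8 at (3,4), which reduces to 1/2. Any threshold above that leaves this individual unsatisfied.

1/2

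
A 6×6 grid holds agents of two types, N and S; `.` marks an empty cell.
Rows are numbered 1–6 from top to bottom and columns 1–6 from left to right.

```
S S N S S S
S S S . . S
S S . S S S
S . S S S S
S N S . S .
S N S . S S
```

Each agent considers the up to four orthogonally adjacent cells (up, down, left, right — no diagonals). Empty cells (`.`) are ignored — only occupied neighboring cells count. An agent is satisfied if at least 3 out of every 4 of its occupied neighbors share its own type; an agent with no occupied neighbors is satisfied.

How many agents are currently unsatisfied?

(1,1)S 2/2 ok
(1,2)S 2/3 unhappy
(1,3)N 0/3 unhappy
(1,4)S 1/2 unhappy
(1,5)S 2/2 ok
(1,6)S 2/2 ok
(2,1)S 3/3 ok
(2,2)S 4/4 ok
(2,3)S 1/2 unhappy
(2,6)S 2/2 ok
(3,1)S 3/3 ok
(3,2)S 2/2 ok
(3,4)S 2/2 ok
(3,5)S 3/3 ok
(3,6)S 3/3 ok
(4,1)S 2/2 ok
(4,3)S 2/2 ok
(4,4)S 3/3 ok
(4,5)S 4/4 ok
(4,6)S 2/2 ok
(5,1)S 2/3 unhappy
(5,2)N 1/3 unhappy
(5,3)S 2/3 unhappy
(5,5)S 2/2 ok
(6,1)S 1/2 unhappy
(6,2)N 1/3 unhappy
(6,3)S 1/2 unhappy
(6,5)S 2/2 ok
(6,6)S 1/1 ok
Unsatisfied: (1,2), (1,3), (1,4), (2,3), (5,1), (5,2), (5,3), (6,1), (6,2), (6,3) — 10 in total.

10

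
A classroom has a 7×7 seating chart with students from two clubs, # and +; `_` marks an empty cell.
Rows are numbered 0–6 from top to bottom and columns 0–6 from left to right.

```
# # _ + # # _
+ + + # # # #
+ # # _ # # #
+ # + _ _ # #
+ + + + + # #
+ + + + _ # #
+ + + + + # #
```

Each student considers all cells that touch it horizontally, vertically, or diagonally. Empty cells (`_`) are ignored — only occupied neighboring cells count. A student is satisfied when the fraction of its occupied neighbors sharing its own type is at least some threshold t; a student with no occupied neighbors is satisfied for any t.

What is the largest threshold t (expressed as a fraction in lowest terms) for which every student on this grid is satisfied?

(0,0)# 1/3
(0,1)# 1/4
(0,3)+ 1/4
(0,4)# 4/5
(0,5)# 4/4
(1,0)+ 2/5
(1,1)+ 3/7
(1,2)+ 2/6
(1,3)# 4/6
(1,4)# 6/7
(1,5)# 7/7
(1,6)# 4/4
(2,0)+ 3/5
(2,1)# 2/8
(2,2)# 3/6
(2,4)# 5/5
(2,5)# 7/7
(2,6)# 5/5
(3,0)+ 3/5
(3,1)# 2/8
(3,2)+ 3/6
(3,5)# 6/7
(3,6)# 5/5
(4,0)+ 4/5
(4,1)+ 7/8
(4,2)+ 6/7
(4,3)+ 5/5
(4,4)+ 2/5
(4,5)# 5/6
(4,6)# 5/5
(5,0)+ 5/5
(5,1)+ 8/8
(5,2)+ 8/8
(5,3)+ 7/7
(5,5)# 5/7
(5,6)# 5/5
(6,0)+ 3/3
(6,1)+ 5/5
(6,2)+ 5/5
(6,3)+ 4/4
(6,4)+ 2/4
(6,5)# 3/4
(6,6)# 3/3
The smallest same-type fraction is 1/4 at (0,1), which reduces to 1/4. Any threshold above that leaves this student unsatisfied.

1/4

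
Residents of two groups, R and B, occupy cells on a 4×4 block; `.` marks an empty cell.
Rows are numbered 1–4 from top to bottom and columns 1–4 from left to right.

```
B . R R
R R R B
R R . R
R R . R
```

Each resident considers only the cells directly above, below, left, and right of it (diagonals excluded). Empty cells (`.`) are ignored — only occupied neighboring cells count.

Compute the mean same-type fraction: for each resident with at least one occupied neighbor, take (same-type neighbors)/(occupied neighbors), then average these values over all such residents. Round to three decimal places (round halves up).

0.718

Row 1: (1,1)B 0/1 · (1,3)R 2/2 · (1,4)R 1/2
Row 2: (2,1)R 2/3 · (2,2)R 3/3 · (2,3)R 2/3 · (2,4)B 0/3
Row 3: (3,1)R 3/3 · (3,2)R 3/3 · (3,4)R 1/2
Row 4: (4,1)R 2/2 · (4,2)R 2/2 · (4,4)R 1/1
Sum over 13 residents: 0/1 + 2/2 + 1/2 + 2/3 + 3/3 + 2/3 + 0/3 + 3/3 + 3/3 + 1/2 + 2/2 + 2/2 + 1/1 = 28/3; mean = 28/3 ÷ 13 = 28/39 = 0.717948… → 0.718.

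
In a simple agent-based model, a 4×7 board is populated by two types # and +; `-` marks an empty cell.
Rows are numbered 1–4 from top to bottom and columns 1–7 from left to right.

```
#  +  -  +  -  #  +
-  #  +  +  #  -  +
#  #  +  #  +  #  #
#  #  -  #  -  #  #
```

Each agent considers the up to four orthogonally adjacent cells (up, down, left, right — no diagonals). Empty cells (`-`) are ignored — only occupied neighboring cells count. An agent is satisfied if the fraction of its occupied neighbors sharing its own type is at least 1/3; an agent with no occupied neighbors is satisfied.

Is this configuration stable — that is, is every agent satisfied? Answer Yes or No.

No

(1,1)# 0/1 not
(1,2)+ 0/2 not
(1,4)+ 1/1 satisfied
(1,6)# 0/1 not
(1,7)+ 1/2 satisfied
(2,2)# 1/3 satisfied
(2,3)+ 2/3 satisfied
(2,4)+ 2/4 satisfied
(2,5)# 0/2 not
(2,7)+ 1/2 satisfied
(3,1)# 2/2 satisfied
(3,2)# 3/4 satisfied
(3,3)+ 1/3 satisfied
(3,4)# 1/4 not
(3,5)+ 0/3 not
(3,6)# 2/3 satisfied
(3,7)# 2/3 satisfied
(4,1)# 2/2 satisfied
(4,2)# 2/2 satisfied
(4,4)# 1/1 satisfied
(4,6)# 2/2 satisfied
(4,7)# 2/2 satisfied
For instance (1,1) has only 0/1 same-type neighbors, below 1/3.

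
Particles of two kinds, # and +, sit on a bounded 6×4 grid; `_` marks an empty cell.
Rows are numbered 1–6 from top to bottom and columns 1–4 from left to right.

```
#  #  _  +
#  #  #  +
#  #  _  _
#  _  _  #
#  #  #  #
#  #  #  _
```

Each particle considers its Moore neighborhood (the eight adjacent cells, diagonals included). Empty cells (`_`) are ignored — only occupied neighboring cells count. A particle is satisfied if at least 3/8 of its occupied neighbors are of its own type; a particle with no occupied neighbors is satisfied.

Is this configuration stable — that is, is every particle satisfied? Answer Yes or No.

(1,1)# 3/3 ✓
(1,2)# 4/4 ✓
(1,4)+ 1/2 ✓
(2,1)# 5/5 ✓
(2,2)# 6/6 ✓
(2,3)# 3/5 ✓
(2,4)+ 1/2 ✓
(3,1)# 4/4 ✓
(3,2)# 5/5 ✓
(4,1)# 4/4 ✓
(4,4)# 2/2 ✓
(5,1)# 4/4 ✓
(5,2)# 6/6 ✓
(5,3)# 5/5 ✓
(5,4)# 3/3 ✓
(6,1)# 3/3 ✓
(6,2)# 5/5 ✓
(6,3)# 4/4 ✓
All meet the threshold, so the configuration is stable.

Yes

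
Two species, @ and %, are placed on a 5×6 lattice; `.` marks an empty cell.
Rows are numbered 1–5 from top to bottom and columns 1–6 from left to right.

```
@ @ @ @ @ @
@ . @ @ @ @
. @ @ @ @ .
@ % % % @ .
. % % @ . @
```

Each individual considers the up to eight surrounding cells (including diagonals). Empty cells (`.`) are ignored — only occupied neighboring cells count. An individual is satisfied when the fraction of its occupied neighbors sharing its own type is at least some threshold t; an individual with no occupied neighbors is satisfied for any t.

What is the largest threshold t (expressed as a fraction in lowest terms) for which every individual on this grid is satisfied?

1/4

Row 1: (1,1)@ 2/2 · (1,2)@ 4/4 · (1,3)@ 4/4 · (1,4)@ 5/5 · (1,5)@ 5/5 · (1,6)@ 3/3
Row 2: (2,1)@ 3/3 · (2,3)@ 7/7 · (2,4)@ 8/8 · (2,5)@ 7/7 · (2,6)@ 4/4
Row 3: (3,2)@ 4/6 · (3,3)@ 4/7 · (3,4)@ 6/8 · (3,5)@ 5/6
Row 4: (4,1)@ 1/3 · (4,2)% 3/6 · (4,3)% 4/8 · (4,4)% 2/7 · (4,5)@ 4/5
Row 5: (5,2)% 3/4 · (5,3)% 4/5 · (5,4)@ 1/4 · (5,6)@ 1/1
The smallest same-type fraction is 1/4 at (5,4), which reduces to 1/4. Any threshold above that leaves this individual unsatisfied.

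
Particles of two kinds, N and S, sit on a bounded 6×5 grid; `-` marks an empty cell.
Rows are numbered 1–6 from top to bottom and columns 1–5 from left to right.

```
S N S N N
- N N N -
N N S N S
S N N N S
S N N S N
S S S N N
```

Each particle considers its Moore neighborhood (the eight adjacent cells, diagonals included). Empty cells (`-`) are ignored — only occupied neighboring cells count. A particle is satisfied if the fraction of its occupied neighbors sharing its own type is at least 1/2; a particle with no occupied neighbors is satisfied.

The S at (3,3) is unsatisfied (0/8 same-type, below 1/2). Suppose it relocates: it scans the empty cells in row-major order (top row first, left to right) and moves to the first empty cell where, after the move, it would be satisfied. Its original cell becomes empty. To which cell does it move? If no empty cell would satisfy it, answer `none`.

Vacating (3,3). Empty cells in order:
  (2,1): 1/5 same-type → still unsatisfied.
  (2,5): 1/5 same-type → still unsatisfied.

none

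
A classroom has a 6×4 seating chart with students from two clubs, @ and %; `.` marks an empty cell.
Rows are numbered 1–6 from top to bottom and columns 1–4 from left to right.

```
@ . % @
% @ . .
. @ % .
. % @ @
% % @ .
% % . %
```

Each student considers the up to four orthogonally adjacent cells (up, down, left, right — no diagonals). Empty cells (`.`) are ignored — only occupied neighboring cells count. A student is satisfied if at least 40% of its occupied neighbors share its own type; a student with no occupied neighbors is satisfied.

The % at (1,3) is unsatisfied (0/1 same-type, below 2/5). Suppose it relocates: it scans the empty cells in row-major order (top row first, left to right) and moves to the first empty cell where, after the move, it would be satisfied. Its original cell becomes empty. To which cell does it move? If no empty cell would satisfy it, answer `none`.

(2,3)

Vacating (1,3). Empty cells in order:
  (1,2): 0/2 same-type → still unsatisfied.
  (2,3): 1/2 same-type → satisfied — stop here.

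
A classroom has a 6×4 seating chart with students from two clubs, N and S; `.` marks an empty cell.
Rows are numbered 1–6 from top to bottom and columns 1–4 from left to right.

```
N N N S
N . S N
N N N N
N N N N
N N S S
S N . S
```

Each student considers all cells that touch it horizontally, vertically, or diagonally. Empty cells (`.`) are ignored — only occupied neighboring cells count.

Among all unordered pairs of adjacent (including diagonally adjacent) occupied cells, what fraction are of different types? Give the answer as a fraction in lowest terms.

Scan each occupied cell's neighbors to the right and below (and the two forward diagonals) so each pair is counted once.
From row 1: 4 unlike of 10 pairs (running 4/10).
From row 2: 4 unlike of 8 pairs (running 8/18).
From row 3: 0 unlike of 13 pairs (running 8/31).
From row 4: 5 unlike of 13 pairs (running 13/44).
From row 5: 4 unlike of 10 pairs (running 17/54).
From row 6: 1 unlike of 1 pairs (running 18/55).
Total adjacent occupied pairs: 55; unlike-type pairs: 18.
18/55 is already in lowest terms.

18/55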